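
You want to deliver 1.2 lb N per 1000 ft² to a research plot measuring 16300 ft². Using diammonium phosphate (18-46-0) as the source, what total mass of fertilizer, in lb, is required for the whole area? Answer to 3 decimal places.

Product per 1000 ft² = 1.2 / 18% = 6.66667 lb.
Total product = 6.66667 × 16300 / 1000 = 108.6667 lb.

108.667 lb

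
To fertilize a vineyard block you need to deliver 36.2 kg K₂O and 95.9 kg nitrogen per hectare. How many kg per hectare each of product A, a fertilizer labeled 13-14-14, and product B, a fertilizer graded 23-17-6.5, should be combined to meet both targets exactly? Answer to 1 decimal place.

88.1 kg product A, 367.2 kg product B

Let a = kg of product A, b = kg of product B (per hectare).
K₂O: 0.14·a + 0.065·b = 36.2
N: 0.13·a + 0.23·b = 95.9
Eliminate b: (row1) − 0.065/0.23·(row2) → 0.103261·a = 9.09783, so a = 88.1053.
Then b = (95.9 − 0.13·88.1053) / 0.23 = 367.158.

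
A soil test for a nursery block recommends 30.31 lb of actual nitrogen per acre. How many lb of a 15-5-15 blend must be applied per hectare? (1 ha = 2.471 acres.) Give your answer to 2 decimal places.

Product per acre = 30.31 / 15% = 202.067 lb.
Convert to per hectare: 202.067 × 2.471 = 499.307 lb.

499.31 lb of product per hectare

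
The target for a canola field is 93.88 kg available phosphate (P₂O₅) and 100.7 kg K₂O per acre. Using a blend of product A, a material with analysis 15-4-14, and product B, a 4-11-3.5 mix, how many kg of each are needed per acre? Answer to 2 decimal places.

556.51 kg product A, 651.09 kg product B

Let a = kg of product A, b = kg of product B (per acre).
P₂O₅: 0.04·a + 0.11·b = 93.88
K₂O: 0.14·a + 0.035·b = 100.7
From row1: a = (93.88 − 0.11·b) / 0.04.
Into row2: 0.14·(93.88 − 0.11·b)/0.04 + 0.035·b = 100.7 → b = 651.086, a = 556.514.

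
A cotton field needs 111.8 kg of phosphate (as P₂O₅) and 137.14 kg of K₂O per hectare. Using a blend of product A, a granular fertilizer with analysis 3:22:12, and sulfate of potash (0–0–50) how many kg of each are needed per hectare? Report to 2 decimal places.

Per-hectare balance (a = product A, b = sulfate of potash):
P₂O₅: 0.22·a + 0·b = 111.8
K₂O: 0.12·a + 0.5·b = 137.14
Solving simultaneously: a = 508.182, b = 152.316.

508.18 kg product A, 152.32 kg sulfate of potash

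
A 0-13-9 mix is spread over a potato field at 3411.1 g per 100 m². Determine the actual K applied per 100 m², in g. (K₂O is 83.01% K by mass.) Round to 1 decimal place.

254.8 g K per hundred sq m

K₂O per 100 m² = 3411.1 × 9% = 306.999 g.
Elemental K = 306.999 × 0.8301 = 254.84 g per 100 m².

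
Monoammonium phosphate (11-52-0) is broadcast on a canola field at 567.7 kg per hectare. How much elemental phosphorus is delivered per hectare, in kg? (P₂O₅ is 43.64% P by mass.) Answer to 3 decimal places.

128.827 kg P per hectare

P₂O₅ per hectare = 567.7 × 52% = 295.204 kg.
Elemental P = 295.204 × 0.4364 = 128.82703 kg per hectare.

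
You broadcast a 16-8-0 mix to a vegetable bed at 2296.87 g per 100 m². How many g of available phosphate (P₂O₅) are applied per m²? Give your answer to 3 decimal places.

1.837 g P₂O₅ per sq m

P₂O₅ per 100 m² = 2296.87 × 8% = 183.75 g.
Convert to per m²: 183.75 × 0.01 = 1.837496 g.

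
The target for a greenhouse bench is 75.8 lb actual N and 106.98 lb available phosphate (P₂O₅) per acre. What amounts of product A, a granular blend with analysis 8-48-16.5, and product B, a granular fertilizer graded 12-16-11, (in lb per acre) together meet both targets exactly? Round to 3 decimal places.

Let a = lb of product A, b = lb of product B (per acre).
N: 0.08·a + 0.12·b = 75.8
P₂O₅: 0.48·a + 0.16·b = 106.98
Eliminate a: (row1) − 0.08/0.48·(row2) → 0.0933333·b = 57.97, so b = 621.1071.
Back-substitute: a = (75.8 − 0.12·621.1071) / 0.08 = 15.8393.

15.839 lb product A, 621.107 lb product B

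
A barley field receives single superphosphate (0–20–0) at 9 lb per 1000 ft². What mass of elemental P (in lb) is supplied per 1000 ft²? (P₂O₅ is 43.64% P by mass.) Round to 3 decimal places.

0.786 lb P per thousand sq ft

P₂O₅ per 1000 ft² = 9 × 20% = 1.8 lb.
Elemental P = 1.8 × 0.4364 = 0.78552 lb per 1000 ft².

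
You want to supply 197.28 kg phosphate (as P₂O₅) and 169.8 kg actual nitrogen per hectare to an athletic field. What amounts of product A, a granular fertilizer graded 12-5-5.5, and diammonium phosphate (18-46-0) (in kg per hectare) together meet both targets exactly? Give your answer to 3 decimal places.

922.026 kg product A, 328.649 kg diammonium phosphate

Per-hectare balance (a = product A, b = diammonium phosphate):
P₂O₅: 0.05·a + 0.46·b = 197.28
N: 0.12·a + 0.18·b = 169.8
Eliminate a: (row1) − 0.05/0.12·(row2) → 0.385·b = 126.53, so b = 328.6494.
Back-substitute: a = (197.28 − 0.46·328.6494) / 0.05 = 922.02597.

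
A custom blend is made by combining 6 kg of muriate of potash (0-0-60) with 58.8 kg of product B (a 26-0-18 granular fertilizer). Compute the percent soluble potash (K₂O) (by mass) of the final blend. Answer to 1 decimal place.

Total mass = 6 + 58.8 = 64.8 kg.
K₂O mass = 60%×6 + 18%×58.8 = 14.184 kg.
% K₂O = 14.184 / 64.8 = 21.8889%.

21.9% K₂O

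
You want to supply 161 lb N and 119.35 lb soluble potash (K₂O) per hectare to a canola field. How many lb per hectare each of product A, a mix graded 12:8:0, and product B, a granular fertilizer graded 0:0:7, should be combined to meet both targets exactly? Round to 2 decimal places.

1341.67 lb product A, 1705.00 lb product B

Per-hectare balance (a = product A, b = product B):
N: 0.12·a + 0·b = 161
K₂O: 0·a + 0.07·b = 119.35
Solving simultaneously: a = 1341.667, b = 1705.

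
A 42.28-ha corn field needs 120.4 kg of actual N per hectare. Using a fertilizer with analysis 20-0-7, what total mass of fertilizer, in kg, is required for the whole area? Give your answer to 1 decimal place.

25452.6 kg

Product per hectare = 120.4 / 20% = 602 kg.
Total product = 602 × 42.28 = 25452.56 kg.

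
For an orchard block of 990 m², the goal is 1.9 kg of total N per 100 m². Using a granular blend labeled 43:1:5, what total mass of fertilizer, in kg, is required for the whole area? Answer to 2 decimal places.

Product per 100 m² = 1.9 / 43% = 4.4186 kg.
Total product = 4.4186 × 990 / 100 = 43.7442 kg.

43.74 kg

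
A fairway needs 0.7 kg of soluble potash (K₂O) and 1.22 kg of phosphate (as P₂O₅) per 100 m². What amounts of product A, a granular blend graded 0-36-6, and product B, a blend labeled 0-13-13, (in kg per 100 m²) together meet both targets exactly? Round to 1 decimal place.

With a, b = kg per 100 m² of product A and product B:
K₂O: 0.06·a + 0.13·b = 0.7
P₂O₅: 0.36·a + 0.13·b = 1.22
From row1: a = (0.7 − 0.13·b) / 0.06.
Into row2: 0.36·(0.7 − 0.13·b)/0.06 + 0.13·b = 1.22 → b = 4.58462, a = 1.73333.

1.7 kg product A, 4.6 kg product B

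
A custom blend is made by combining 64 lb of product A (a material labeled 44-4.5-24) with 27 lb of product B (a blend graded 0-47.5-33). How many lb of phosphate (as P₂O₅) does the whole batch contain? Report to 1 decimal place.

P₂O₅ mass = 4.5%×64 + 47.5%×27 = 15.705 lb.

15.7 lb P₂O₅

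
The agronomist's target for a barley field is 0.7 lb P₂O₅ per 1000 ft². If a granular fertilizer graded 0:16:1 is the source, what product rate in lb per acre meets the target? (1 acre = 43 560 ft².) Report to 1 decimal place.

190.6 lb of product per acre

Product per 1000 ft² = 0.7 / 16% = 4.375 lb.
Convert to per acre: 4.375 × 43.56 = 190.575 lb.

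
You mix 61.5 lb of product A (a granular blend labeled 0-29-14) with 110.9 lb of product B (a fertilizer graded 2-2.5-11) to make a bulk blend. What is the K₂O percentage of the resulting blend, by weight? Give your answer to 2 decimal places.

12.07% K₂O

Total mass = 61.5 + 110.9 = 172.4 lb.
K₂O mass = 14%×61.5 + 11%×110.9 = 20.809 lb.
% K₂O = 20.809 / 172.4 = 12.0702%.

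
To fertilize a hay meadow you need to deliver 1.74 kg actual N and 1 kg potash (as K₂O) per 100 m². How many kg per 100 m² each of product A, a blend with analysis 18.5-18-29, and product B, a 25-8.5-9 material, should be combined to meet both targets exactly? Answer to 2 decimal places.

Per-100 m² balance (a = product A, b = product B):
N: 0.185·a + 0.25·b = 1.74
K₂O: 0.29·a + 0.09·b = 1
Eliminate b: (row1) − 0.25/0.09·(row2) → -0.620556·a = -1.03778, so a = 1.67234.
Then b = (1 − 0.29·1.67234) / 0.09 = 5.72247.

1.67 kg product A, 5.72 kg product B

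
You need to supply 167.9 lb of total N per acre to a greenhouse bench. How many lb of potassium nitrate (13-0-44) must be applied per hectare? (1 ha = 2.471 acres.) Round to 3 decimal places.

3191.392 lb of product per hectare

Product per acre = 167.9 / 13% = 1291.54 lb.
Convert to per hectare: 1291.54 × 2.471 = 3191.3915 lb.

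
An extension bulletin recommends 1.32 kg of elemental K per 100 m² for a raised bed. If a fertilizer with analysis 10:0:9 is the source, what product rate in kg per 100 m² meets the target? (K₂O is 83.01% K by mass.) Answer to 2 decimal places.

17.67 kg of product per hundred sq m

As K₂O: 1.32 / 0.8301 = 1.59017 kg per 100 m².
Product per 100 m² = 1.59017 / 9% = 17.6686 kg.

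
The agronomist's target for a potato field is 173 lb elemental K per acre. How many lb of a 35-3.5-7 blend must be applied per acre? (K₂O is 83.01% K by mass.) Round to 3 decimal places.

As K₂O: 173 / 0.8301 = 208.409 lb per acre.
Product per acre = 208.409 / 7% = 2977.2661 lb.

2977.266 lb of product per acre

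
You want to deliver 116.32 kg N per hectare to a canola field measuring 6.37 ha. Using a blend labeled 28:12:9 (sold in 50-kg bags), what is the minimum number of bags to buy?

Product per hectare = 116.32 / 28% = 415.429 kg.
Total product = 415.429 × 6.37 = 2646.28 kg.
Bags = ⌈2646.28 / 50⌉ = 53.

53 bags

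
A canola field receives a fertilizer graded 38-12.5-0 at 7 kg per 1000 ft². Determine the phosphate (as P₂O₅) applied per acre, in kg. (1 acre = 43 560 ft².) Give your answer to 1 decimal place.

38.1 kg P₂O₅ per acre

P₂O₅ per 1000 ft² = 7 × 12.5% = 0.875 kg.
Convert to per acre: 0.875 × 43.56 = 38.115 kg.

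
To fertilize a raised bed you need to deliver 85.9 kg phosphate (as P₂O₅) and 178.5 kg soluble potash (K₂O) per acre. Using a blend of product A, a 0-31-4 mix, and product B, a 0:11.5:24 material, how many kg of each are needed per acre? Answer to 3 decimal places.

1.268 kg product A, 743.539 kg product B

Per-acre balance (a = product A, b = product B):
P₂O₅: 0.31·a + 0.115·b = 85.9
K₂O: 0.04·a + 0.24·b = 178.5
Eliminate a: (row1) − 0.31/0.04·(row2) → -1.745·b = -1297.47, so b = 743.5387.
Back-substitute: a = (85.9 − 0.115·743.5387) / 0.31 = 1.26791.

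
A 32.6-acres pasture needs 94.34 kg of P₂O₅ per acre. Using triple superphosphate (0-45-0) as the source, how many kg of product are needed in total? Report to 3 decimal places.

Product per acre = 94.34 / 45% = 209.644 kg.
Total product = 209.644 × 32.6 = 6834.4089 kg.

6834.409 kg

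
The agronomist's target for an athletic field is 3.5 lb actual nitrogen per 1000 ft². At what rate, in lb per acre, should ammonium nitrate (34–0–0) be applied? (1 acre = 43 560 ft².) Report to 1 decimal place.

Product per 1000 ft² = 3.5 / 34% = 10.2941 lb.
Convert to per acre: 10.2941 × 43.56 = 448.412 lb.

448.4 lb of product per acre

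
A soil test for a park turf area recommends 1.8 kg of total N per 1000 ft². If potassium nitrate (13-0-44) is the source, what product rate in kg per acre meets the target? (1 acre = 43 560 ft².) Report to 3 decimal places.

603.138 kg of product per acre

Product per 1000 ft² = 1.8 / 13% = 13.8462 kg.
Convert to per acre: 13.8462 × 43.56 = 603.13846 kg.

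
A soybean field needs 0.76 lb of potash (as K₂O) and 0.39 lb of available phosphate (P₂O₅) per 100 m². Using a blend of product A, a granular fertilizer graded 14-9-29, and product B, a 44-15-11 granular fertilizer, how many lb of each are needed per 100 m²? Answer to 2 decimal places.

2.12 lb product A, 1.33 lb product B

Per-100 m² balance (a = product A, b = product B):
K₂O: 0.29·a + 0.11·b = 0.76
P₂O₅: 0.09·a + 0.15·b = 0.39
Eliminate b: (row1) − 0.11/0.15·(row2) → 0.224·a = 0.474, so a = 2.11607.
Then b = (0.39 − 0.09·2.11607) / 0.15 = 1.33036.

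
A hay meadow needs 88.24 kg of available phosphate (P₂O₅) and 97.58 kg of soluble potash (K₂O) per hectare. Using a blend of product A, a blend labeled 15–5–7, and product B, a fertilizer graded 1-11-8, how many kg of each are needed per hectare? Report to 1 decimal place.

Per-hectare balance (a = product A, b = product B):
P₂O₅: 0.05·a + 0.11·b = 88.24
K₂O: 0.07·a + 0.08·b = 97.58
Eliminate a: (row1) − 0.05/0.07·(row2) → 0.0528571·b = 18.54, so b = 350.757.
Back-substitute: a = (88.24 − 0.11·350.757) / 0.05 = 993.135.

993.1 kg product A, 350.8 kg product B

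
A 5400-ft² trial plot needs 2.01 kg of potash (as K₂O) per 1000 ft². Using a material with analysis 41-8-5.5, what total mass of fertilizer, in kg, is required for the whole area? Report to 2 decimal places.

197.35 kg

Product per 1000 ft² = 2.01 / 5.5% = 36.5455 kg.
Total product = 36.5455 × 5400 / 1000 = 197.345 kg.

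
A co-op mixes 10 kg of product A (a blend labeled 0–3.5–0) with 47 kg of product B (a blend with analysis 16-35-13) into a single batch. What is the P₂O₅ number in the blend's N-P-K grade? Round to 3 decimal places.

29.474% P₂O₅

Total mass = 10 + 47 = 57 kg.
P₂O₅ mass = 3.5%×10 + 35%×47 = 16.8 kg.
% P₂O₅ = 16.8 / 57 = 29.4737%.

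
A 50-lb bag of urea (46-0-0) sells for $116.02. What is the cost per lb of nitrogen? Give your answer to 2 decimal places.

$5.04 per lb N

N in bag = 50 × 46% = 23 lb.
Cost per lb N = $116.02 / 23 = $5.0443.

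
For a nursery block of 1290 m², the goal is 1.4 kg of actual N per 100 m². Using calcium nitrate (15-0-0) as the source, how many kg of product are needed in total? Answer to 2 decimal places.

Product per 100 m² = 1.4 / 15% = 9.33333 kg.
Total product = 9.33333 × 1290 / 100 = 120.4 kg.

120.40 kg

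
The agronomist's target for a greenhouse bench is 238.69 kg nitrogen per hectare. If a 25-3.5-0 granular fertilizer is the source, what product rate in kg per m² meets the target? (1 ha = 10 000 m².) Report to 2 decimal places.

Product per hectare = 238.69 / 25% = 954.76 kg.
Convert to per m²: 954.76 × 0.0001 = 0.095476 kg.

0.10 kg of product per sq m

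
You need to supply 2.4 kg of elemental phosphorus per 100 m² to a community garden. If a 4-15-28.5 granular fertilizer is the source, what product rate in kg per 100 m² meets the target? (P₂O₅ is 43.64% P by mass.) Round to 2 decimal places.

36.66 kg of product per hundred sq m

As P₂O₅: 2.4 / 0.4364 = 5.49954 kg per 100 m².
Product per 100 m² = 5.49954 / 15% = 36.6636 kg.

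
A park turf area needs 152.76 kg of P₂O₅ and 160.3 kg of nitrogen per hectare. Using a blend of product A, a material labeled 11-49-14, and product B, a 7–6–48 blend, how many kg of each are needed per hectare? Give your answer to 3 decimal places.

Per-hectare balance (a = product A, b = product B):
P₂O₅: 0.49·a + 0.06·b = 152.76
N: 0.11·a + 0.07·b = 160.3
Solving simultaneously: a = 38.8159, b = 2229.0036.

38.816 kg product A, 2229.004 kg product B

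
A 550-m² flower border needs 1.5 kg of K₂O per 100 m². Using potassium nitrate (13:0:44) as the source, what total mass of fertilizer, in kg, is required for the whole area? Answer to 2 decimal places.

18.75 kg

Product per 100 m² = 1.5 / 44% = 3.40909 kg.
Total product = 3.40909 × 550 / 100 = 18.75 kg.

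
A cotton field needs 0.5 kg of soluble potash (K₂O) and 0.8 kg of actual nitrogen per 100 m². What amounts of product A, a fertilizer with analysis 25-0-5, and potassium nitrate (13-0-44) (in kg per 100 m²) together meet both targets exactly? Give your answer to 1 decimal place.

Per-100 m² balance (a = product A, b = potassium nitrate):
K₂O: 0.05·a + 0.44·b = 0.5
N: 0.25·a + 0.13·b = 0.8
Solving simultaneously: a = 2.77295, b = 0.821256.

2.8 kg product A, 0.8 kg potassium nitrate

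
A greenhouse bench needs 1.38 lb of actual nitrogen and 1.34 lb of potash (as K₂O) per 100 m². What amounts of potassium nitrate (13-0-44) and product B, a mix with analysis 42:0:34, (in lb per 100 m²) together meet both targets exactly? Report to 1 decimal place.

0.7 lb potassium nitrate, 3.1 lb product B

Let a = lb of potassium nitrate, b = lb of product B (per 100 m²).
N: 0.13·a + 0.42·b = 1.38
K₂O: 0.44·a + 0.34·b = 1.34
Eliminate a: (row1) − 0.13/0.44·(row2) → 0.319545·b = 0.984091, so b = 3.07966.
Back-substitute: a = (1.38 − 0.42·3.07966) / 0.13 = 0.665718.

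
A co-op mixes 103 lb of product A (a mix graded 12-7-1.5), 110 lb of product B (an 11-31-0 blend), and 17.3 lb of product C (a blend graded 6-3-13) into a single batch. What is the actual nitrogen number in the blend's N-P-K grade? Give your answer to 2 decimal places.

11.07% N

Total mass = 103 + 110 + 17.3 = 230.3 lb.
N mass = 12%×103 + 11%×110 + 6%×17.3 = 25.498 lb.
% N = 25.498 / 230.3 = 11.0716%.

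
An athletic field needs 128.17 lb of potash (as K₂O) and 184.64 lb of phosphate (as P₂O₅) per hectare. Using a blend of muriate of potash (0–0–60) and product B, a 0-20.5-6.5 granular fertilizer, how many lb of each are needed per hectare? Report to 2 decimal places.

116.04 lb muriate of potash, 900.68 lb product B

With a, b = lb per hectare of muriate of potash and product B:
K₂O: 0.6·a + 0.065·b = 128.17
P₂O₅: 0·a + 0.205·b = 184.64
Solving simultaneously: a = 116.043, b = 900.683.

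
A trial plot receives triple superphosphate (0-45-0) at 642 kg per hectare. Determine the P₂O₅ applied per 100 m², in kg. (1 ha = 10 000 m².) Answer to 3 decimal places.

P₂O₅ per hectare = 642 × 45% = 288.9 kg.
Convert to per 100 m²: 288.9 × 0.01 = 2.889 kg.

2.889 kg P₂O₅ per hundred sq m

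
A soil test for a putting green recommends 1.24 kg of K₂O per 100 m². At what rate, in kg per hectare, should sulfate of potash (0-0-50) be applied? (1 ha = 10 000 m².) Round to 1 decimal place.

248.0 kg of product per hectare

Product per 100 m² = 1.24 / 50% = 2.48 kg.
Convert to per hectare: 2.48 × 100 = 248 kg.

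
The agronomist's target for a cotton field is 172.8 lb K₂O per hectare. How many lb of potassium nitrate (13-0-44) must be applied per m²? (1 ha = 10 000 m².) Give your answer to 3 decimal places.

Product per hectare = 172.8 / 44% = 392.727 lb.
Convert to per m²: 392.727 × 0.0001 = 0.0392727 lb.

0.039 lb of product per sq m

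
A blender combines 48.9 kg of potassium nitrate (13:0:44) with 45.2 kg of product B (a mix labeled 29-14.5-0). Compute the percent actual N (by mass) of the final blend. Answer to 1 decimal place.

20.7% N

Total mass = 48.9 + 45.2 = 94.1 kg.
N mass = 13%×48.9 + 29%×45.2 = 19.465 kg.
% N = 19.465 / 94.1 = 20.6854%.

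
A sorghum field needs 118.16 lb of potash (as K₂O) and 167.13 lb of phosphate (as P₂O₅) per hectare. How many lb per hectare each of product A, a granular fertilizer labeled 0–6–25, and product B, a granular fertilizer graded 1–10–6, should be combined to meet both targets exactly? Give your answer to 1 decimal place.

83.6 lb product A, 1621.2 lb product B

With a, b = lb per hectare of product A and product B:
K₂O: 0.25·a + 0.06·b = 118.16
P₂O₅: 0.06·a + 0.1·b = 167.13
Eliminate a: (row1) − 0.25/0.06·(row2) → -0.356667·b = -578.215, so b = 1621.16.
Back-substitute: a = (118.16 − 0.06·1621.16) / 0.25 = 83.5607.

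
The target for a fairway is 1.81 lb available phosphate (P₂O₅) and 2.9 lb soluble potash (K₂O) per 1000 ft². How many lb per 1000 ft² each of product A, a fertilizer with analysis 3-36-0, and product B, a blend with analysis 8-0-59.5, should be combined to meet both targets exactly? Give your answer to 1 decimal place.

Per-1000 ft² balance (a = product A, b = product B):
P₂O₅: 0.36·a + 0·b = 1.81
K₂O: 0·a + 0.595·b = 2.9
Solving simultaneously: a = 5.02778, b = 4.87395.

5.0 lb product A, 4.9 lb product B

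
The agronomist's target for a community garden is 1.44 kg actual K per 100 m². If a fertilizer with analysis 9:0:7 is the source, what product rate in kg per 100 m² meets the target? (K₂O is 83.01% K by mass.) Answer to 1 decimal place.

As K₂O: 1.44 / 0.8301 = 1.73473 kg per 100 m².
Product per 100 m² = 1.73473 / 7% = 24.7819 kg.

24.8 kg of product per hundred sq m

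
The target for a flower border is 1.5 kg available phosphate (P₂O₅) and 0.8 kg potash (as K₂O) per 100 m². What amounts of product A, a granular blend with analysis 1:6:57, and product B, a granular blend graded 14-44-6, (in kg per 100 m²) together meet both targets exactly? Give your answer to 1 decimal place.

1.1 kg product A, 3.3 kg product B

Let a = kg of product A, b = kg of product B (per 100 m²).
P₂O₅: 0.06·a + 0.44·b = 1.5
K₂O: 0.57·a + 0.06·b = 0.8
Eliminate a: (row1) − 0.06/0.57·(row2) → 0.433684·b = 1.41579, so b = 3.26456.
Back-substitute: a = (1.5 − 0.44·3.26456) / 0.06 = 1.05987.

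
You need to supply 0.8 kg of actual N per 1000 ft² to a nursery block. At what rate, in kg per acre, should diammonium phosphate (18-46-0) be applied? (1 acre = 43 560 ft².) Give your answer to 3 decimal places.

193.600 kg of product per acre

Product per 1000 ft² = 0.8 / 18% = 4.44444 kg.
Convert to per acre: 4.44444 × 43.56 = 193.6 kg.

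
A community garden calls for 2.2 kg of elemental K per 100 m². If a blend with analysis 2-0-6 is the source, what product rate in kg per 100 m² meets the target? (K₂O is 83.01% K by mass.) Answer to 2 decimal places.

As K₂O: 2.2 / 0.8301 = 2.65028 kg per 100 m².
Product per 100 m² = 2.65028 / 6% = 44.1714 kg.

44.17 kg of product per hundred sq m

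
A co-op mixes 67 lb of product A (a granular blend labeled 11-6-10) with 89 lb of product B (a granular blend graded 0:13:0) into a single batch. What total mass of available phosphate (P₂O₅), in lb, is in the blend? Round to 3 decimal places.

15.590 lb P₂O₅

P₂O₅ mass = 6%×67 + 13%×89 = 15.59 lb.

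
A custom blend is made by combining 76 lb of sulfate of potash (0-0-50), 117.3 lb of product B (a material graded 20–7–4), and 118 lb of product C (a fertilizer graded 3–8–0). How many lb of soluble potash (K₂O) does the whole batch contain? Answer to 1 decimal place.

K₂O mass = 50%×76 + 4%×117.3 + 0%×118 = 42.692 lb.

42.7 lb K₂O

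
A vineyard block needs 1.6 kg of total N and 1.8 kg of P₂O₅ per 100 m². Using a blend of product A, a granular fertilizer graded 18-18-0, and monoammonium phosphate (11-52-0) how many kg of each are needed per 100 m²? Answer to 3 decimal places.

8.591 kg product A, 0.488 kg monoammonium phosphate

Let a = kg of product A, b = kg of monoammonium phosphate (per 100 m²).
N: 0.18·a + 0.11·b = 1.6
P₂O₅: 0.18·a + 0.52·b = 1.8
Solving simultaneously: a = 8.59079, b = 0.487805.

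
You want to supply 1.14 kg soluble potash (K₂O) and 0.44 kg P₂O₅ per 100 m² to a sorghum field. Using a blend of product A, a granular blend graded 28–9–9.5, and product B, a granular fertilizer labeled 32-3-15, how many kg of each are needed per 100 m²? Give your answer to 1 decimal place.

Per-100 m² balance (a = product A, b = product B):
K₂O: 0.095·a + 0.15·b = 1.14
P₂O₅: 0.09·a + 0.03·b = 0.44
Eliminate b: (row1) − 0.15/0.03·(row2) → -0.355·a = -1.06, so a = 2.98592.
Then b = (0.44 − 0.09·2.98592) / 0.03 = 5.70892.

3.0 kg product A, 5.7 kg product B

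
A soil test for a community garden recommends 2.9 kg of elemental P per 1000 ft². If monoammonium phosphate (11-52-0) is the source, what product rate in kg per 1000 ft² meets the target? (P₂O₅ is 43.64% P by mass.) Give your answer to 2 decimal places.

12.78 kg of product per thousand sq ft

As P₂O₅: 2.9 / 0.4364 = 6.64528 kg per 1000 ft².
Product per 1000 ft² = 6.64528 / 52% = 12.7794 kg.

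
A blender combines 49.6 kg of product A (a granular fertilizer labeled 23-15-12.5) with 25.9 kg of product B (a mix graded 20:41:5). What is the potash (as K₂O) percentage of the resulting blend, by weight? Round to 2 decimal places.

Total mass = 49.6 + 25.9 = 75.5 kg.
K₂O mass = 12.5%×49.6 + 5%×25.9 = 7.495 kg.
% K₂O = 7.495 / 75.5 = 9.92715%.

9.93% K₂O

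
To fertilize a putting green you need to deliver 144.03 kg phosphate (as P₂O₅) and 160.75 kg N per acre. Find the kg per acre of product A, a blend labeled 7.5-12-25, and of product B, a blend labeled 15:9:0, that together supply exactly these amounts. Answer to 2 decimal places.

With a, b = kg per acre of product A and product B:
P₂O₅: 0.12·a + 0.09·b = 144.03
N: 0.075·a + 0.15·b = 160.75
Eliminate b: (row1) − 0.09/0.15·(row2) → 0.075·a = 47.58, so a = 634.4.
Then b = (160.75 − 0.075·634.4) / 0.15 = 754.467.

634.40 kg product A, 754.47 kg product B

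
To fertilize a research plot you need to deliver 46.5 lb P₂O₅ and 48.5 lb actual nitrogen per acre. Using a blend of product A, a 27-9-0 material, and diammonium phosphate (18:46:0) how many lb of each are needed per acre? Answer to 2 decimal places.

129.07 lb product A, 75.83 lb diammonium phosphate

Per-acre balance (a = product A, b = diammonium phosphate):
P₂O₅: 0.09·a + 0.46·b = 46.5
N: 0.27·a + 0.18·b = 48.5
From row1: a = (46.5 − 0.46·b) / 0.09.
Into row2: 0.27·(46.5 − 0.46·b)/0.09 + 0.18·b = 48.5 → b = 75.8333, a = 129.074.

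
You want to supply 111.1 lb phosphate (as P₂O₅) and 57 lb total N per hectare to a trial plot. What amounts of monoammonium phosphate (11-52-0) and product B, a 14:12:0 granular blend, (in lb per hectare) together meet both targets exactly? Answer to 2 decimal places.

146.21 lb monoammonium phosphate, 292.27 lb product B

Let a = lb of monoammonium phosphate, b = lb of product B (per hectare).
P₂O₅: 0.52·a + 0.12·b = 111.1
N: 0.11·a + 0.14·b = 57
Eliminate b: (row1) − 0.12/0.14·(row2) → 0.425714·a = 62.2429, so a = 146.208.
Then b = (57 − 0.11·146.208) / 0.14 = 292.265.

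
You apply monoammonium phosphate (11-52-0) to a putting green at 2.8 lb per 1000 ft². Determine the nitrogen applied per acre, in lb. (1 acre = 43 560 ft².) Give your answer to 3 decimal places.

13.416 lb N per acre

nitrogen per 1000 ft² = 2.8 × 11% = 0.308 lb.
Convert to per acre: 0.308 × 43.56 = 13.41648 lb.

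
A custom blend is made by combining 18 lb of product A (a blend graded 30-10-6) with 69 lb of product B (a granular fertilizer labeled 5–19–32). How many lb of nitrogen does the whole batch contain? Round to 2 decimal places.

8.85 lb N

N mass = 30%×18 + 5%×69 = 8.85 lb.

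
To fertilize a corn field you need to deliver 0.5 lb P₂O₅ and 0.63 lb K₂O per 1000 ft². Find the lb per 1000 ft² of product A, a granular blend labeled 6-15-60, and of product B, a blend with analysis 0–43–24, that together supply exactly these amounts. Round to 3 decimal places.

Let a = lb of product A, b = lb of product B (per 1000 ft²).
P₂O₅: 0.15·a + 0.43·b = 0.5
K₂O: 0.6·a + 0.24·b = 0.63
Solving simultaneously: a = 0.67973, b = 0.925676.

0.680 lb product A, 0.926 lb product B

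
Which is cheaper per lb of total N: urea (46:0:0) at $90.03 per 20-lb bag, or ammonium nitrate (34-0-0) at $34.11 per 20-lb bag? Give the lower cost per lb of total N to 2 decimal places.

urea: N per bag = 20 × 46% = 9.2 lb; cost = 90.03 / 9.2 = $9.7859/lb N.
ammonium nitrate: N per bag = 20 × 34% = 6.8 lb; cost = 34.11 / 6.8 = $5.0162/lb N.
ammonium nitrate is cheaper.

$5.02 per lb N (ammonium nitrate)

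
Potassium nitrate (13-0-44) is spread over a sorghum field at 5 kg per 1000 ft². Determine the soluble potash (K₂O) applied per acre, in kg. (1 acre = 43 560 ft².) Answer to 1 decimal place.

K₂O per 1000 ft² = 5 × 44% = 2.2 kg.
Convert to per acre: 2.2 × 43.56 = 95.832 kg.

95.8 kg K₂O per acre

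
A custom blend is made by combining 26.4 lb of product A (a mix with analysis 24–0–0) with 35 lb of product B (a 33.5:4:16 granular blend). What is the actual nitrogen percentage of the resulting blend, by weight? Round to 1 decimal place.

29.4% N

Total mass = 26.4 + 35 = 61.4 lb.
N mass = 24%×26.4 + 33.5%×35 = 18.061 lb.
% N = 18.061 / 61.4 = 29.4153%.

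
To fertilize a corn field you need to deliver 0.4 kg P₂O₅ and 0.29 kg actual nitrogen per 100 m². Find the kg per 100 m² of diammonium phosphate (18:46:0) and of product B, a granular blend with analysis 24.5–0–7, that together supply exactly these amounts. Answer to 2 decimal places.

Per-100 m² balance (a = diammonium phosphate, b = product B):
P₂O₅: 0.46·a + 0·b = 0.4
N: 0.18·a + 0.245·b = 0.29
Solving simultaneously: a = 0.869565, b = 0.544809.

0.87 kg diammonium phosphate, 0.54 kg product B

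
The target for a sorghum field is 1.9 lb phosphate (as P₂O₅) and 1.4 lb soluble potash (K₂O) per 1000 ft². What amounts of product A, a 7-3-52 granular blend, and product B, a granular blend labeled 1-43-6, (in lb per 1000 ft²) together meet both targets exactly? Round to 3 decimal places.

2.200 lb product A, 4.265 lb product B

Per-1000 ft² balance (a = product A, b = product B):
P₂O₅: 0.03·a + 0.43·b = 1.9
K₂O: 0.52·a + 0.06·b = 1.4
From row1: a = (1.9 − 0.43·b) / 0.03.
Into row2: 0.52·(1.9 − 0.43·b)/0.03 + 0.06·b = 1.4 → b = 4.2651, a = 2.20018.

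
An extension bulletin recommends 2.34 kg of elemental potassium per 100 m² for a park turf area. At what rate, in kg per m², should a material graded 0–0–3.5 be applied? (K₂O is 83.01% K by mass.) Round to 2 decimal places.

0.81 kg of product per sq m

As K₂O: 2.34 / 0.8301 = 2.81894 kg per 100 m².
Product per 100 m² = 2.81894 / 3.5% = 80.5411 kg.
Convert to per m²: 80.5411 × 0.01 = 0.805411 kg.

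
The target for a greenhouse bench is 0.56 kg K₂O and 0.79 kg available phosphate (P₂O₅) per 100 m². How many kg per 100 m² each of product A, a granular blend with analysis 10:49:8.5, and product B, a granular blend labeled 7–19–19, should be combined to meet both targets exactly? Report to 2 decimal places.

With a, b = kg per 100 m² of product A and product B:
K₂O: 0.085·a + 0.19·b = 0.56
P₂O₅: 0.49·a + 0.19·b = 0.79
Eliminate a: (row1) − 0.085/0.49·(row2) → 0.157041·b = 0.422959, so b = 2.69331.
Back-substitute: a = (0.56 − 0.19·2.69331) / 0.085 = 0.567901.

0.57 kg product A, 2.69 kg product B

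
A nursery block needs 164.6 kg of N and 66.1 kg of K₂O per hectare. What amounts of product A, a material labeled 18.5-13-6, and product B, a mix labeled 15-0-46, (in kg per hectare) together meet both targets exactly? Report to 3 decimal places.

864.665 kg product A, 30.913 kg product B

Per-hectare balance (a = product A, b = product B):
N: 0.185·a + 0.15·b = 164.6
K₂O: 0.06·a + 0.46·b = 66.1
Eliminate a: (row1) − 0.185/0.06·(row2) → -1.26833·b = -39.2083, so b = 30.9133.
Back-substitute: a = (164.6 − 0.15·30.9133) / 0.185 = 864.6649.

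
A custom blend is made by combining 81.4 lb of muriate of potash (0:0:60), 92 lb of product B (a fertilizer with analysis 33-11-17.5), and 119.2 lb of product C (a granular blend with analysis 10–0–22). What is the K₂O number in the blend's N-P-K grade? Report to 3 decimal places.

Total mass = 81.4 + 92 + 119.2 = 292.6 lb.
K₂O mass = 60%×81.4 + 17.5%×92 + 22%×119.2 = 91.164 lb.
% K₂O = 91.164 / 292.6 = 31.1565%.

31.157% K₂O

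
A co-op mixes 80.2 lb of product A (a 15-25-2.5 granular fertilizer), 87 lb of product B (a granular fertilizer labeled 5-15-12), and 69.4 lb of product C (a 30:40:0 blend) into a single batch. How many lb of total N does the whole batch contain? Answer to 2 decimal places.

N mass = 15%×80.2 + 5%×87 + 30%×69.4 = 37.2 lb.

37.20 lb N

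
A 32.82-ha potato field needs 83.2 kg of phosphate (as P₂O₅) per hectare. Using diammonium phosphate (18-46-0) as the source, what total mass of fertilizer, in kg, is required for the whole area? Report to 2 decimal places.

5936.14 kg

Product per hectare = 83.2 / 46% = 180.87 kg.
Total product = 180.87 × 32.82 = 5936.139 kg.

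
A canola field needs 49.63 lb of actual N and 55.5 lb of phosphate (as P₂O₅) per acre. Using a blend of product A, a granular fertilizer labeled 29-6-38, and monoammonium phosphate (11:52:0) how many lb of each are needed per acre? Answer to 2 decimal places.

With a, b = lb per acre of product A and monoammonium phosphate:
N: 0.29·a + 0.11·b = 49.63
P₂O₅: 0.06·a + 0.52·b = 55.5
Eliminate a: (row1) − 0.29/0.06·(row2) → -2.40333·b = -218.62, so b = 90.9653.
Back-substitute: a = (49.63 − 0.11·90.9653) / 0.29 = 136.634.

136.63 lb product A, 90.97 lb monoammonium phosphate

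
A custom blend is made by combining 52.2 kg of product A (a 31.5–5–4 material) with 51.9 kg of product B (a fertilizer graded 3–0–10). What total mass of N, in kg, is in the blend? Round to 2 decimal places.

N mass = 31.5%×52.2 + 3%×51.9 = 18 kg.

18.00 kg N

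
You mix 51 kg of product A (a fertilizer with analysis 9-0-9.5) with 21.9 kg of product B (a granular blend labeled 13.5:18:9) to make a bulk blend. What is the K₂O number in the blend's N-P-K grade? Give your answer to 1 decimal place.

Total mass = 51 + 21.9 = 72.9 kg.
K₂O mass = 9.5%×51 + 9%×21.9 = 6.816 kg.
% K₂O = 6.816 / 72.9 = 9.34979%.

9.3% K₂O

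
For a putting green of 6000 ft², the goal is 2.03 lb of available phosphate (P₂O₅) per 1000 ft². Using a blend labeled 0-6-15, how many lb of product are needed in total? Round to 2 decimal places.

203.00 lb

Product per 1000 ft² = 2.03 / 6% = 33.8333 lb.
Total product = 33.8333 × 6000 / 1000 = 203 lb.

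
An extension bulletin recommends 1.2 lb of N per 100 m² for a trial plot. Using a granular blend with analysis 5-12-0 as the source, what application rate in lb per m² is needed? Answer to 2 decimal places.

0.24 lb of product per sq m

Product per 100 m² = 1.2 / 5% = 24 lb.
Convert to per m²: 24 × 0.01 = 0.24 lb.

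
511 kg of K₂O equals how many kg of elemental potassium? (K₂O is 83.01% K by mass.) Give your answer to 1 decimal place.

424.2 kg K

K = 511 × 0.8301 = 424.181 kg.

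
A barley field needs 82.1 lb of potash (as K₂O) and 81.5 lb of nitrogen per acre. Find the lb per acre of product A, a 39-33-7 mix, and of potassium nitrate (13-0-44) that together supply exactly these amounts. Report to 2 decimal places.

155.00 lb product A, 161.93 lb potassium nitrate

Let a = lb of product A, b = lb of potassium nitrate (per acre).
K₂O: 0.07·a + 0.44·b = 82.1
N: 0.39·a + 0.13·b = 81.5
Eliminate a: (row1) − 0.07/0.39·(row2) → 0.416667·b = 67.4718, so b = 161.932.
Back-substitute: a = (82.1 − 0.44·161.932) / 0.07 = 154.997.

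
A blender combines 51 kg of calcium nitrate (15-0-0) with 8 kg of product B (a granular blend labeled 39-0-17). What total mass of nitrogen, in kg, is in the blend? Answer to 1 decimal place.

10.8 kg N

N mass = 15%×51 + 39%×8 = 10.77 kg.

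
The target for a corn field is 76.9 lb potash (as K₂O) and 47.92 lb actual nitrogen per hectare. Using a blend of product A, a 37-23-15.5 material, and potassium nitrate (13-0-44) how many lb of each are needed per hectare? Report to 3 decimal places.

77.727 lb product A, 147.392 lb potassium nitrate

Let a = lb of product A, b = lb of potassium nitrate (per hectare).
K₂O: 0.155·a + 0.44·b = 76.9
N: 0.37·a + 0.13·b = 47.92
Solving simultaneously: a = 77.7273, b = 147.3915.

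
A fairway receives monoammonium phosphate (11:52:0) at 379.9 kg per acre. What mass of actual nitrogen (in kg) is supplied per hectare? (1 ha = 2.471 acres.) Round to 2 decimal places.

103.26 kg N per hectare

nitrogen per acre = 379.9 × 11% = 41.789 kg.
Convert to per hectare: 41.789 × 2.471 = 103.261 kg.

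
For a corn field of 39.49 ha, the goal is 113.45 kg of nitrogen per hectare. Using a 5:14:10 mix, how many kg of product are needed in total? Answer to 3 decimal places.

Product per hectare = 113.45 / 5% = 2269 kg.
Total product = 2269 × 39.49 = 89602.81 kg.

89602.810 kg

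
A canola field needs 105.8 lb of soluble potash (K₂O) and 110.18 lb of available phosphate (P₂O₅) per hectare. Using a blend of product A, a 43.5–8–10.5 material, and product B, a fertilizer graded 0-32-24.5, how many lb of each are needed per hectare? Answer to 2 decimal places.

Per-hectare balance (a = product A, b = product B):
K₂O: 0.105·a + 0.245·b = 105.8
P₂O₅: 0.08·a + 0.32·b = 110.18
Solving simultaneously: a = 490.136, b = 221.779.

490.14 lb product A, 221.78 lb product B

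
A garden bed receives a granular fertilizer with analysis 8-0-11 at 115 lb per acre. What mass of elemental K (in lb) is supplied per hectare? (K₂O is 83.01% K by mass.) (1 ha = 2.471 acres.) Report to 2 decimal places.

K₂O per acre = 115 × 11% = 12.65 lb.
Elemental K = 12.65 × 0.8301 = 10.5008 lb per acre.
Convert to per hectare: 10.5008 × 2.471 = 25.9474 lb.

25.95 lb K per hectare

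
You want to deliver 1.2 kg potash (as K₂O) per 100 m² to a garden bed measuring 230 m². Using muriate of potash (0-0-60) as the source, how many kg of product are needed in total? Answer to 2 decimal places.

Product per 100 m² = 1.2 / 60% = 2 kg.
Total product = 2 × 230 / 100 = 4.6 kg.

4.60 kg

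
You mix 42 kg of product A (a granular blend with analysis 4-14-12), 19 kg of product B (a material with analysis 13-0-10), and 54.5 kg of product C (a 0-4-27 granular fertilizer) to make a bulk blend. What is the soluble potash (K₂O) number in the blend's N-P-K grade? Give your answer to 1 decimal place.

Total mass = 42 + 19 + 54.5 = 115.5 kg.
K₂O mass = 12%×42 + 10%×19 + 27%×54.5 = 21.655 kg.
% K₂O = 21.655 / 115.5 = 18.7489%.

18.7% K₂O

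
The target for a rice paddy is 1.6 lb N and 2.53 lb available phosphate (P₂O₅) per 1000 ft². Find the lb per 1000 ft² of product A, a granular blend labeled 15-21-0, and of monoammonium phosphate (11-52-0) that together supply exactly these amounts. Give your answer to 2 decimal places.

10.09 lb product A, 0.79 lb monoammonium phosphate

Let a = lb of product A, b = lb of monoammonium phosphate (per 1000 ft²).
N: 0.15·a + 0.11·b = 1.6
P₂O₅: 0.21·a + 0.52·b = 2.53
From row1: a = (1.6 − 0.11·b) / 0.15.
Into row2: 0.21·(1.6 − 0.11·b)/0.15 + 0.52·b = 2.53 → b = 0.79235, a = 10.0856.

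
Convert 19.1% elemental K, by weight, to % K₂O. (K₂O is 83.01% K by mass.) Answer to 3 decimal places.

%K₂O = 19.1 / 0.8301 = 23.0093%.

23.009% K₂O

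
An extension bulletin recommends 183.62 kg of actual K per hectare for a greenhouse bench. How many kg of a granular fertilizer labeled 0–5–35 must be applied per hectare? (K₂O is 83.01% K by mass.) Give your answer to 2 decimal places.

As K₂O: 183.62 / 0.8301 = 221.202 kg per hectare.
Product per hectare = 221.202 / 35% = 632.006 kg.

632.01 kg of product per hectare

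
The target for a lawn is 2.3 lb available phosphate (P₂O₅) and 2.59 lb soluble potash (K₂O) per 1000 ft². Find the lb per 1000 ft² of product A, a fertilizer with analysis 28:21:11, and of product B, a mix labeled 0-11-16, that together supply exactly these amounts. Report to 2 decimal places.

3.87 lb product A, 13.53 lb product B

With a, b = lb per 1000 ft² of product A and product B:
P₂O₅: 0.21·a + 0.11·b = 2.3
K₂O: 0.11·a + 0.16·b = 2.59
Eliminate a: (row1) − 0.21/0.11·(row2) → -0.195455·b = -2.64455, so b = 13.5302.
Back-substitute: a = (2.3 − 0.11·13.5302) / 0.21 = 3.86512.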